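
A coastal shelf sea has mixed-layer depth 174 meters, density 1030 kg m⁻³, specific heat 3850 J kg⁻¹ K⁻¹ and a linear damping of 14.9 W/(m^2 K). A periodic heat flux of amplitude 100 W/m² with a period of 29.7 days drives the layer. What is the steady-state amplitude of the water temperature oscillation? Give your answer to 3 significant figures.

0.0592 K

Areal heat capacity C = ρ c_p D = 1030 × 3850 × 174 = 6.90×10^8 J/(m²·K).
Angular frequency ω = 2π / T = 2π / 2.57×10^6 s = 2.45×10^-6 s⁻¹.
√((Cω)² + λ²) = √((1690)² + 14.9²) = 1690 W/(m²·K).
Amplitude A = F₀ / √((Cω)²+λ²) = 100 / 1690 = 0.0592 K.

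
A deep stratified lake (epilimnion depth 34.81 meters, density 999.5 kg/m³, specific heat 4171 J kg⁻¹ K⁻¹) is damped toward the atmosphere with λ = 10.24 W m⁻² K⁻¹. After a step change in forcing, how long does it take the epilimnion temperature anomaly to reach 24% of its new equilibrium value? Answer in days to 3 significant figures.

Areal heat capacity C = ρ c_p D = 999.5 × 4171 × 34.81 = 1.45×10^8 J/(m^2 K).
τ = C / λ = 1.45×10^8 / 10.24 = 1.42×10^7 s.
Fraction reached: 1 − e^(−t/τ) = 0.24 ⇒ t = −τ ln(1 − 0.24) = τ × 0.274.
t = 3.89×10^6 s = 45.0 days.

45.0 days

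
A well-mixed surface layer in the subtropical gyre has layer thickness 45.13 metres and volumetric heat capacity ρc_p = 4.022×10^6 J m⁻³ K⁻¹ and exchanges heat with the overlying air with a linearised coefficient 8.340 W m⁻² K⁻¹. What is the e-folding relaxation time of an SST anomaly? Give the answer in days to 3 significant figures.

Areal heat capacity C = ρc_p × D = 4.022×10^6 × 45.13 = 1.82×10^8 J/(m²·K).
Relaxation time τ = C / λ = 1.82×10^8 / 8.340 = 2.18×10^7 s.
In days: 2.18×10^7 s / (86400 s/day) = 252 days.

252 days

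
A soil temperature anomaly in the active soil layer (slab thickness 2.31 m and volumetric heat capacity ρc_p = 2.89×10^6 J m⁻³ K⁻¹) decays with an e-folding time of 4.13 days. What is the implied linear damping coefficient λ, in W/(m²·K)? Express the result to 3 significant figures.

Areal heat capacity C = ρc_p × D = 2.89×10^6 × 2.31 = 6.68×10^6 J/(m^2 K).
τ = 4.13 days = 3.57×10^5 s.
λ = C / τ = 6.68×10^6 / 3.57×10^5 = 18.7 W/(m²·K).

18.7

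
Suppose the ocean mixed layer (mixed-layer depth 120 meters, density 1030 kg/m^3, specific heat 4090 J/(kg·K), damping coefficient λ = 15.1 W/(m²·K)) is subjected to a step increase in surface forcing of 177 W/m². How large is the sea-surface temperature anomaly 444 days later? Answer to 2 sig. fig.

8.0 K

Areal heat capacity C = ρ c_p D = 1030 × 4090 × 120 = 5.06×10^8 J/(m^2 K).
τ = C / λ = 5.06×10^8 / 15.1 = 3.35×10^7 s.
Equilibrium anomaly ΔT_eq = F / λ = 177 / 15.1 = 11.7 K.
t = 444 days = 3.84×10^7 s, so t/τ = 1.15.
ΔT(t) = ΔT_eq (1 − e^(−t/τ)) = 11.7 × (1 − e^−1.15) = 7.99 K.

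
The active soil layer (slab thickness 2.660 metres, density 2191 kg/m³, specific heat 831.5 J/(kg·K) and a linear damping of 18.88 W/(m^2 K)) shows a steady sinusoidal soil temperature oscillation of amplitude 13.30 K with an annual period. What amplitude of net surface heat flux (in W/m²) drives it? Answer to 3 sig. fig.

251

Areal heat capacity C = ρ c_p D = 2191 × 831.5 × 2.660 = 4.85×10^6 J m⁻² K⁻¹.
ω = 2π / 3.15×10^7 s = 1.99×10^-7 s⁻¹.
√((Cω)² + λ²) = √((0.966)² + 18.88²) = 18.9 W/(m²·K).
F₀ = A × √((Cω)²+λ²) = 13.30 × 18.9 = 251 W/m².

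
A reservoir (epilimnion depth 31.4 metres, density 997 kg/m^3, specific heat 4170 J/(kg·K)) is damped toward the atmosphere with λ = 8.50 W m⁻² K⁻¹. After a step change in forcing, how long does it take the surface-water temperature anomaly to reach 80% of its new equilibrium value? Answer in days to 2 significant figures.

290 days

Areal heat capacity C = ρ c_p D = 997 × 4170 × 31.4 = 1.31×10^8 J/(m²·K).
τ = C / λ = 1.31×10^8 / 8.50 = 1.54×10^7 s.
Fraction reached: 1 − e^(−t/τ) = 0.80 ⇒ t = −τ ln(1 − 0.80) = τ × 1.61.
t = 2.47×10^7 s = 286 days.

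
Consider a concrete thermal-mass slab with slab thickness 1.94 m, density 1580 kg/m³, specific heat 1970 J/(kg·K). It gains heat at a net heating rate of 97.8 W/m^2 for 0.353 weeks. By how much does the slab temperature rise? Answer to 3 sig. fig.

3.46 K

Areal heat capacity C = ρ c_p D = 1580 × 1970 × 1.94 = 6.04×10^6 J m⁻² K⁻¹.
Net heat input Q = F Δt = 97.8 × (0.353 weeks × 6.048×10^5 s/week) = 2.09×10^7 J/m².
ΔT = Q / C = 2.09×10^7 / 6.04×10^6 = 3.46 K.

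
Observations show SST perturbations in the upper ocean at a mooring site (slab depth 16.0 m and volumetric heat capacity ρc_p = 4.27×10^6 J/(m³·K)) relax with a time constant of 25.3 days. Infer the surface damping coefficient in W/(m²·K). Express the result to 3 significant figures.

31.3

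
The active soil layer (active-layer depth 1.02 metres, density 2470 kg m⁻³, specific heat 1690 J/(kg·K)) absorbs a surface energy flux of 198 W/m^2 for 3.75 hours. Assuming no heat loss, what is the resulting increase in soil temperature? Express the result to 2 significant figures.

Areal heat capacity C = ρ c_p D = 2470 × 1690 × 1.02 = 4.26×10^6 J/(m^2 K).
Net heat input Q = F Δt = 198 × (3.75 hours × 3600 s/hour) = 2.67×10^6 J/m².
ΔT = Q / C = 2.67×10^6 / 4.26×10^6 = 0.628 K.

0.63 K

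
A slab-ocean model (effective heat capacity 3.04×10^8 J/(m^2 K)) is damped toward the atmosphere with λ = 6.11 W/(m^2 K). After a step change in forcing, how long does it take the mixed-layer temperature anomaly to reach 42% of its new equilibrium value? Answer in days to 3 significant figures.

314 days

Areal heat capacity C = 3.04×10^8 J/(m^2 K) (given).
τ = C / λ = 3.04×10^8 / 6.11 = 4.98×10^7 s.
Fraction reached: 1 − e^(−t/τ) = 0.42 ⇒ t = −τ ln(1 − 0.42) = τ × 0.545.
t = 2.71×10^7 s = 314 days.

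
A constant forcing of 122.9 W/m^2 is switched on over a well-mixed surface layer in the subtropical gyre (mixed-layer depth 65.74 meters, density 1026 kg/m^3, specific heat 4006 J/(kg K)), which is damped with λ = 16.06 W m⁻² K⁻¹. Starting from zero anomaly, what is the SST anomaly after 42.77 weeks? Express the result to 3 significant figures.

6.01 K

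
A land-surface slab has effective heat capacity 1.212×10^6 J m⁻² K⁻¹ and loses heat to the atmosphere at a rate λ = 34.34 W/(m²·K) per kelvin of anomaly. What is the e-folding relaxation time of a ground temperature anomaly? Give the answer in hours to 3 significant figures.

Areal heat capacity C = 1.212×10^6 J m⁻² K⁻¹ (given).
Relaxation time τ = C / λ = 1.21×10^6 / 34.34 = 35300 s.
In hours: 35300 s / (3600 s/hour) = 9.80 hours.

9.80 hours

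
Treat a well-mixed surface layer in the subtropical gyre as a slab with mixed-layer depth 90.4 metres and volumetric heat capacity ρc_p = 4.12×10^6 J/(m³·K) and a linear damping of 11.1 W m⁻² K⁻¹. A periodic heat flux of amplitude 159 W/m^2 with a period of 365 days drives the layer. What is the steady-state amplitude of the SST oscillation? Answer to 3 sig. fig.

Areal heat capacity C = ρc_p × D = 4.12×10^6 × 90.4 = 3.72×10^8 J/(m²·K).
Angular frequency ω = 2π / T = 2π / 3.15×10^7 s = 1.99×10^-7 s⁻¹.
√((Cω)² + λ²) = √((74.2)² + 11.1²) = 75.0 W/(m²·K).
Amplitude A = F₀ / √((Cω)²+λ²) = 159 / 75.0 = 2.12 K.

2.12 K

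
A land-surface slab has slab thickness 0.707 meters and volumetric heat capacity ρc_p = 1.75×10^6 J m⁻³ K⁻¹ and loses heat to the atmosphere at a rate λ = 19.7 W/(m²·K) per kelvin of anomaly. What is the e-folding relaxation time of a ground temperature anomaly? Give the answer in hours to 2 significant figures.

Areal heat capacity C = ρc_p × D = 1.75×10^6 × 0.707 = 1.24×10^6 J/(m²·K).
Relaxation time τ = C / λ = 1.24×10^6 / 19.7 = 62800 s.
In hours: 62800 s / (3600 s/hour) = 17.4 hours.

17 hours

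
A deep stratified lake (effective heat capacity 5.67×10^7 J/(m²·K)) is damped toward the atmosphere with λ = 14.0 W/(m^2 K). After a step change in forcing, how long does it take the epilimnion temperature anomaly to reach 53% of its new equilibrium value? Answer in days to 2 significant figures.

Areal heat capacity C = 5.67×10^7 J/(m²·K) (given).
τ = C / λ = 5.67×10^7 / 14.0 = 4.05×10^6 s.
Fraction reached: 1 − e^(−t/τ) = 0.53 ⇒ t = −τ ln(1 − 0.53) = τ × 0.755.
t = 3.06×10^6 s = 35.4 days.

35 days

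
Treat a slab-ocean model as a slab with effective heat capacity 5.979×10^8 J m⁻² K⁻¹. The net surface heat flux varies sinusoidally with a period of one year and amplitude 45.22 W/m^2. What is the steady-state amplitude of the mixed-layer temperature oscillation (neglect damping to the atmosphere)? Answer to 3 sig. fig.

Areal heat capacity C = 5.979×10^8 J m⁻² K⁻¹ (given).
Angular frequency ω = 2π / T = 2π / 3.15×10^7 s = 1.99×10^-7 s⁻¹.
Cω = 5.98×10^8 × 1.99×10^-7 = 119 W/(m²·K).
Amplitude A = F₀ / (Cω) = 45.22 / 119 = 0.380 K.

0.380 K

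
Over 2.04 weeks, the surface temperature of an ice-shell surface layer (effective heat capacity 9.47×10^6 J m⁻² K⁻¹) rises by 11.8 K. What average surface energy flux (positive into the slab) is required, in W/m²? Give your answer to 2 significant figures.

Areal heat capacity C = 9.47×10^6 J m⁻² K⁻¹ (given).
Required heat per unit area: Q = C ΔT = 9.47×10^6 × 11.8 = 1.12×10^8 J/m².
Flux F = Q / Δt = 1.12×10^8 / 1.23×10^6 s = 90.6 W/m².

91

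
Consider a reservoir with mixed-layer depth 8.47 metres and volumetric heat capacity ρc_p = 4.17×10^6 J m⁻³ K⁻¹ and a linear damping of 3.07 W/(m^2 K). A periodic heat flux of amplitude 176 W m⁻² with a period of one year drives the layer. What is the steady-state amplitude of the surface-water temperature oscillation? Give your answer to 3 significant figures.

Areal heat capacity C = ρc_p × D = 4.17×10^6 × 8.47 = 3.53×10^7 J m⁻² K⁻¹.
Angular frequency ω = 2π / T = 2π / 3.15×10^7 s = 1.99×10^-7 s⁻¹.
√((Cω)² + λ²) = √((7.04)² + 3.07²) = 7.68 W/(m²·K).
Amplitude A = F₀ / √((Cω)²+λ²) = 176 / 7.68 = 22.9 K.

22.9 K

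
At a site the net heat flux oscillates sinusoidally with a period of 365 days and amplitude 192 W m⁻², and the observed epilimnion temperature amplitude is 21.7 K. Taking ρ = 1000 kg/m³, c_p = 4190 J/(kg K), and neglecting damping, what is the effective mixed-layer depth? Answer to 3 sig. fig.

10.6 m

ω = 2π / 3.15×10^7 s = 1.99×10^-7 s⁻¹.
Required C = F₀ / (A ω) = 192 / (21.7 × 1.99×10^-7) = 4.44×10^7 J/(m²·K).
D = C / (ρ c_p) = 4.44×10^7 / (1000 × 4190) = 10.6 m.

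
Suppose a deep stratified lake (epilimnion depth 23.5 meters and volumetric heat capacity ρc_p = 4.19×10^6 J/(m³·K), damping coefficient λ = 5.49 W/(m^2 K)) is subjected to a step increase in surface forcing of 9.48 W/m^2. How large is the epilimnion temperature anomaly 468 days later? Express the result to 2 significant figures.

1.5 K

Areal heat capacity C = ρc_p × D = 4.19×10^6 × 23.5 = 9.85×10^7 J/(m²·K).
τ = C / λ = 9.85×10^7 / 5.49 = 1.79×10^7 s.
Equilibrium anomaly ΔT_eq = F / λ = 9.48 / 5.49 = 1.73 K.
t = 468 days = 4.04×10^7 s, so t/τ = 2.25.
ΔT(t) = ΔT_eq (1 − e^(−t/τ)) = 1.73 × (1 − e^−2.25) = 1.55 K.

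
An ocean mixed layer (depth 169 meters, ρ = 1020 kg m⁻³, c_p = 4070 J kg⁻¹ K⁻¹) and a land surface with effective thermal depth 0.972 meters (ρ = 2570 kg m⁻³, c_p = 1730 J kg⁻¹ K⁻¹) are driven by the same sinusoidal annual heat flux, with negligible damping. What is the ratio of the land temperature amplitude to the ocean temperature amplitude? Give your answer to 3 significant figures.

C_ocean = 1020 × 4070 × 169 = 7.02×10^8 J/(m²·K).
C_land = 2570 × 1730 × 0.972 = 4.32×10^6 J/(m²·K).
Undamped amplitude ∝ 1/C, so A_land/A_ocean = C_ocean/C_land = 162.

162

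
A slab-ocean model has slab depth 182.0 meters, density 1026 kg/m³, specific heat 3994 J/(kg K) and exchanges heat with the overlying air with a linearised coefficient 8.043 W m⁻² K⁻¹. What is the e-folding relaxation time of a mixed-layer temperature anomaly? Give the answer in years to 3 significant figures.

Areal heat capacity C = ρ c_p D = 1026 × 3994 × 182.0 = 7.46×10^8 J m⁻² K⁻¹.
Relaxation time τ = C / λ = 7.46×10^8 / 8.043 = 9.27×10^7 s.
In years: 9.27×10^7 s / (3.156×10^7 s/year) = 2.94 years.

2.94 years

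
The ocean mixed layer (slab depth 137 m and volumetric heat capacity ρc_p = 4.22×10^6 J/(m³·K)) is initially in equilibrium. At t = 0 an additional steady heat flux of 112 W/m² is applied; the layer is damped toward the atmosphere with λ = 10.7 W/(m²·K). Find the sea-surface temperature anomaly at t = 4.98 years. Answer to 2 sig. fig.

9.9 K

Areal heat capacity C = ρc_p × D = 4.22×10^6 × 137 = 5.78×10^8 J m⁻² K⁻¹.
τ = C / λ = 5.78×10^8 / 10.7 = 5.40×10^7 s.
Equilibrium anomaly ΔT_eq = F / λ = 112 / 10.7 = 10.5 K.
t = 4.98 years = 1.57×10^8 s, so t/τ = 2.91.
ΔT(t) = ΔT_eq (1 − e^(−t/τ)) = 10.5 × (1 − e^−2.91) = 9.90 K.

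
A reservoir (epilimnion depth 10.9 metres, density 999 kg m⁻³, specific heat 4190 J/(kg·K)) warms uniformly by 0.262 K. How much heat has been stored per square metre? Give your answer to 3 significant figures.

Areal heat capacity C = ρ c_p D = 999 × 4190 × 10.9 = 4.56×10^7 J/(m²·K).
ΔQ = C ΔT = 4.56×10^7 × 0.262 = 1.20×10^7 J/m².

1.20×10^7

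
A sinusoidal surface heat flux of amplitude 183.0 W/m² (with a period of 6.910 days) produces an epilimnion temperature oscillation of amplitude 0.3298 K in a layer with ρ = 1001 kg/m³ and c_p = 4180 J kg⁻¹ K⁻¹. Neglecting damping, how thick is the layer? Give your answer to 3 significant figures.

12.6 m

ω = 2π / 5.97×10^5 s = 1.05×10^-5 s⁻¹.
Required C = F₀ / (A ω) = 183.0 / (0.3298 × 1.05×10^-5) = 5.27×10^7 J/(m²·K).
D = C / (ρ c_p) = 5.27×10^7 / (1001 × 4180) = 12.6 m.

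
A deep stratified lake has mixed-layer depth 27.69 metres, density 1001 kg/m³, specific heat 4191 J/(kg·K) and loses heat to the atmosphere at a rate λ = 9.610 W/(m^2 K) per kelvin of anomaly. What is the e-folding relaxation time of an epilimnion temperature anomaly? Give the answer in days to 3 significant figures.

140 days

Areal heat capacity C = ρ c_p D = 1001 × 4191 × 27.69 = 1.16×10^8 J m⁻² K⁻¹.
Relaxation time τ = C / λ = 1.16×10^8 / 9.610 = 1.21×10^7 s.
In days: 1.21×10^7 s / (86400 s/day) = 140 days.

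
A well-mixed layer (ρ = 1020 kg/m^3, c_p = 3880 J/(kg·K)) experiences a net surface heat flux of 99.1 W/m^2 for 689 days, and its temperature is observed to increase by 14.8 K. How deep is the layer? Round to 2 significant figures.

100 m

Heat input Q = F Δt = 99.1 × 5.95×10^7 s = 5.90×10^9 J/m².
Required areal heat capacity C = Q / ΔT = 3.99×10^8 J/(m²·K).
Depth D = C / (ρ c_p) = 3.99×10^8 / (1020 × 3880) = 101 m.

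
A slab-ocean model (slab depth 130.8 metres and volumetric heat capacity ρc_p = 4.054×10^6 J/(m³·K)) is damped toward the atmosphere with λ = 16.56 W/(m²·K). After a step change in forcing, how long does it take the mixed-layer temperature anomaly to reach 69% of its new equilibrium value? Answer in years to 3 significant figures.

Areal heat capacity C = ρc_p × D = 4.054×10^6 × 130.8 = 5.30×10^8 J m⁻² K⁻¹.
τ = C / λ = 5.30×10^8 / 16.56 = 3.20×10^7 s.
Fraction reached: 1 − e^(−t/τ) = 0.69 ⇒ t = −τ ln(1 − 0.69) = τ × 1.17.
t = 3.75×10^7 s = 1.19 years.

1.19 years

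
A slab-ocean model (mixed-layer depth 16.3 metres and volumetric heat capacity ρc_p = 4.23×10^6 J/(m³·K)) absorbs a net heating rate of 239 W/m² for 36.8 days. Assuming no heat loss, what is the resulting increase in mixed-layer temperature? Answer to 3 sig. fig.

11.0 K

Areal heat capacity C = ρc_p × D = 4.23×10^6 × 16.3 = 6.89×10^7 J/(m^2 K).
Net heat input Q = F Δt = 239 × (36.8 days × 86400 s/day) = 7.60×10^8 J/m².
ΔT = Q / C = 7.60×10^8 / 6.89×10^7 = 11.0 K.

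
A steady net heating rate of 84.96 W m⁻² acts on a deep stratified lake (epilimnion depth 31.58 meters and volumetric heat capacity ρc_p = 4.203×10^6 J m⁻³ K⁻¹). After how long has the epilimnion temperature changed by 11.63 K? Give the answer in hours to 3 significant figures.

5050 hours

Areal heat capacity C = ρc_p × D = 4.203×10^6 × 31.58 = 1.33×10^8 J/(m²·K).
Time required: Δt = C ΔT / F = 1.33×10^8 × 11.63 / 84.96 = 1.82×10^7 s.
In hours: 1.82×10^7 s / (3600 s/hour) = 5050 hours.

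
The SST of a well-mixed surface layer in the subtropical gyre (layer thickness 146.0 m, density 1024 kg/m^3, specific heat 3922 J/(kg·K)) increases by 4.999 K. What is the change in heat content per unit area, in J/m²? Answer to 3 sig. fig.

2.93×10^9

Areal heat capacity C = ρ c_p D = 1024 × 3922 × 146.0 = 5.86×10^8 J/(m²·K).
ΔQ = C ΔT = 5.86×10^8 × 4.999 = 2.93×10^9 J/m².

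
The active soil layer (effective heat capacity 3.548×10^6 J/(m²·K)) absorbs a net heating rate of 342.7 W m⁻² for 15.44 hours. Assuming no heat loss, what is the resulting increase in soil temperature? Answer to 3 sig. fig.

5.37 K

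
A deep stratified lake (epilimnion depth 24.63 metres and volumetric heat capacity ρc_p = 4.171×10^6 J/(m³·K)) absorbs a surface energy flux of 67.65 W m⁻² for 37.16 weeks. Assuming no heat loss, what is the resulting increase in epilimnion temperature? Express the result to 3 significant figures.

14.8 K

Areal heat capacity C = ρc_p × D = 4.171×10^6 × 24.63 = 1.03×10^8 J/(m^2 K).
Net heat input Q = F Δt = 67.65 × (37.16 weeks × 6.048×10^5 s/week) = 1.52×10^9 J/m².
ΔT = Q / C = 1.52×10^9 / 1.03×10^8 = 14.8 K.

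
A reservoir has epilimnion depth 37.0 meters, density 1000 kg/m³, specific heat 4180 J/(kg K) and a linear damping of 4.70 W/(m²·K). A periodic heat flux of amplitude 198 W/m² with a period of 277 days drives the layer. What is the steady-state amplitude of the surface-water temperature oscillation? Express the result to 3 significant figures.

Areal heat capacity C = ρ c_p D = 1000 × 4180 × 37.0 = 1.55×10^8 J/(m^2 K).
Angular frequency ω = 2π / T = 2π / 2.39×10^7 s = 2.63×10^-7 s⁻¹.
√((Cω)² + λ²) = √((40.6)² + 4.70²) = 40.9 W/(m²·K).
Amplitude A = F₀ / √((Cω)²+λ²) = 198 / 40.9 = 4.84 K.

4.84 K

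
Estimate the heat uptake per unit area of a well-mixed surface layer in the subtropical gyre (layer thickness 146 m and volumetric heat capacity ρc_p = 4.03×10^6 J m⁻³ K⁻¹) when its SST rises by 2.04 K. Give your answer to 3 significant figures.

Areal heat capacity C = ρc_p × D = 4.03×10^6 × 146 = 5.88×10^8 J m⁻² K⁻¹.
ΔQ = C ΔT = 5.88×10^8 × 2.04 = 1.20×10^9 J/m².

1.20×10^9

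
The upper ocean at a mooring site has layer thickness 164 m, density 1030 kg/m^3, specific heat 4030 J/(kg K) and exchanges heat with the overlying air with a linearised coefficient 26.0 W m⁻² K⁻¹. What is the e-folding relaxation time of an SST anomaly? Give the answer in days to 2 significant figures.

Areal heat capacity C = ρ c_p D = 1030 × 4030 × 164 = 6.81×10^8 J/(m^2 K).
Relaxation time τ = C / λ = 6.81×10^8 / 26.0 = 2.62×10^7 s.
In days: 2.62×10^7 s / (86400 s/day) = 303 days.

300 days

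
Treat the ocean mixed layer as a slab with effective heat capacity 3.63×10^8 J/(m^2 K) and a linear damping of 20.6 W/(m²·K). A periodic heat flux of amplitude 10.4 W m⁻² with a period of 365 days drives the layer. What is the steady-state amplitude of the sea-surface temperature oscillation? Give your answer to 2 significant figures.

0.14 K

Areal heat capacity C = 3.63×10^8 J/(m^2 K) (given).
Angular frequency ω = 2π / T = 2π / 3.15×10^7 s = 1.99×10^-7 s⁻¹.
√((Cω)² + λ²) = √((72.3)² + 20.6²) = 75.2 W/(m²·K).
Amplitude A = F₀ / √((Cω)²+λ²) = 10.4 / 75.2 = 0.138 K.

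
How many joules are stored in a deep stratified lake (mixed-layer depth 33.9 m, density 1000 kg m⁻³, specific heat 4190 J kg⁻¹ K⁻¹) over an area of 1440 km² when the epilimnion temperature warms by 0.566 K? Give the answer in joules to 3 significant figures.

1.16×10^17 J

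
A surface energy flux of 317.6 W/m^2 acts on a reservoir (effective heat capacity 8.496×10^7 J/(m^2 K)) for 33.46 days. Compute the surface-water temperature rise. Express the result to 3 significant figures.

10.8 K

Areal heat capacity C = 8.496×10^7 J/(m^2 K) (given).
Net heat input Q = F Δt = 317.6 × (33.46 days × 86400 s/day) = 9.18×10^8 J/m².
ΔT = Q / C = 9.18×10^8 / 8.50×10^7 = 10.8 K.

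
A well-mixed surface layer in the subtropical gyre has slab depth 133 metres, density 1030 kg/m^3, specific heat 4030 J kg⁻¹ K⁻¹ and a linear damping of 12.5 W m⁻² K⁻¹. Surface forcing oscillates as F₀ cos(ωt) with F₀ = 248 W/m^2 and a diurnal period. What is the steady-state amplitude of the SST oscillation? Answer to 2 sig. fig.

0.0062 K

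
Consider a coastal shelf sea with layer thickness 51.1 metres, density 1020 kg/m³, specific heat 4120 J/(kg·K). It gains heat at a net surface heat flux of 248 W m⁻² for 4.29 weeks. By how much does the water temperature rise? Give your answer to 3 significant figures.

3.00 K

Areal heat capacity C = ρ c_p D = 1020 × 4120 × 51.1 = 2.15×10^8 J m⁻² K⁻¹.
Net heat input Q = F Δt = 248 × (4.29 weeks × 6.048×10^5 s/week) = 6.43×10^8 J/m².
ΔT = Q / C = 6.43×10^8 / 2.15×10^8 = 3.00 K.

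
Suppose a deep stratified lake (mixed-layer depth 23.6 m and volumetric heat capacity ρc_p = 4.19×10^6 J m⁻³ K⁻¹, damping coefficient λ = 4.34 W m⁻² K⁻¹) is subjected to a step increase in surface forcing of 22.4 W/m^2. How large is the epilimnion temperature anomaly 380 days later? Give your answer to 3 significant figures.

3.94 K

Areal heat capacity C = ρc_p × D = 4.19×10^6 × 23.6 = 9.89×10^7 J/(m^2 K).
τ = C / λ = 9.89×10^7 / 4.34 = 2.28×10^7 s.
Equilibrium anomaly ΔT_eq = F / λ = 22.4 / 4.34 = 5.16 K.
t = 380 days = 3.28×10^7 s, so t/τ = 1.44.
ΔT(t) = ΔT_eq (1 − e^(−t/τ)) = 5.16 × (1 − e^−1.44) = 3.94 K.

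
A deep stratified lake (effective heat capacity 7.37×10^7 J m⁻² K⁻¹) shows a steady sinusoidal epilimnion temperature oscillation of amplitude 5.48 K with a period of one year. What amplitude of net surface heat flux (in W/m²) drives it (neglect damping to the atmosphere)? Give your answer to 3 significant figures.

80.5

Areal heat capacity C = 7.37×10^7 J m⁻² K⁻¹ (given).
ω = 2π / 3.15×10^7 s = 1.99×10^-7 s⁻¹.
Cω = 7.37×10^7 × 1.99×10^-7 = 14.7 W/(m²·K).
F₀ = A × Cω = 5.48 × 14.7 = 80.5 W/m².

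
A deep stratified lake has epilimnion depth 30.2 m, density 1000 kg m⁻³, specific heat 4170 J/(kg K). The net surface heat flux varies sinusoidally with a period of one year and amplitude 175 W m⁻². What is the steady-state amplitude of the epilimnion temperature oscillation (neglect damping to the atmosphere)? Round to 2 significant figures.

Areal heat capacity C = ρ c_p D = 1000 × 4170 × 30.2 = 1.26×10^8 J/(m^2 K).
Angular frequency ω = 2π / T = 2π / 3.15×10^7 s = 1.99×10^-7 s⁻¹.
Cω = 1.26×10^8 × 1.99×10^-7 = 25.1 W/(m²·K).
Amplitude A = F₀ / (Cω) = 175 / 25.1 = 6.97 K.

7.0 K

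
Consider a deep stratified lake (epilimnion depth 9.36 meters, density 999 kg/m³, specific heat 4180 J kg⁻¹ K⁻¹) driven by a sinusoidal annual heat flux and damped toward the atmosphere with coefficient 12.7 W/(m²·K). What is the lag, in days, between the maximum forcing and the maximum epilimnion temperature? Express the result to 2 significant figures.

32 days

Areal heat capacity C = ρ c_p D = 999 × 4180 × 9.36 = 3.91×10^7 J m⁻² K⁻¹.
ω = 2π / 3.15×10^7 s = 1.99×10^-7 s⁻¹.
Phase lag φ = arctan(Cω/λ) = arctan(7.79/12.7) = 0.550 rad.
Time lag = φ / ω = 0.550 / 1.99×10^-7 = 2.76×10^6 s = 32.0 days.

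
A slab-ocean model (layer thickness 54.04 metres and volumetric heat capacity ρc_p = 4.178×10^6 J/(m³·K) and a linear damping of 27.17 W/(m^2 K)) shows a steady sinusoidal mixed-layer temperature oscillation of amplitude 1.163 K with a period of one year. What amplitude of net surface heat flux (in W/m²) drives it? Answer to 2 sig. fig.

Areal heat capacity C = ρc_p × D = 4.178×10^6 × 54.04 = 2.26×10^8 J m⁻² K⁻¹.
ω = 2π / 3.15×10^7 s = 1.99×10^-7 s⁻¹.
√((Cω)² + λ²) = √((45.0)² + 27.17²) = 52.6 W/(m²·K).
F₀ = A × √((Cω)²+λ²) = 1.163 × 52.6 = 61.1 W/m².

61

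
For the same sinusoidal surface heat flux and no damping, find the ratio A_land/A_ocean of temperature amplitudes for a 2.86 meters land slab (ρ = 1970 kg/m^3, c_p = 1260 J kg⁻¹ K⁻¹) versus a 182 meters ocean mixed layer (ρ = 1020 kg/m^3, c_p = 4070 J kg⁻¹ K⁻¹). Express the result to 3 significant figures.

106

C_ocean = 1020 × 4070 × 182 = 7.56×10^8 J/(m²·K).
C_land = 1970 × 1260 × 2.86 = 7.10×10^6 J/(m²·K).
Undamped amplitude ∝ 1/C, so A_land/A_ocean = C_ocean/C_land = 106.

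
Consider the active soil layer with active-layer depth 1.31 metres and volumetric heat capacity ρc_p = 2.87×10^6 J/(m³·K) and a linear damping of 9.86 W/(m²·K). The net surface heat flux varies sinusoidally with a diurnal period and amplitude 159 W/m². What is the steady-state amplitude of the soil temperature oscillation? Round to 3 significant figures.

0.581 K

Areal heat capacity C = ρc_p × D = 2.87×10^6 × 1.31 = 3.76×10^6 J m⁻² K⁻¹.
Angular frequency ω = 2π / T = 2π / 86400 s = 7.27×10^-5 s⁻¹.
√((Cω)² + λ²) = √((273)² + 9.86²) = 274 W/(m²·K).
Amplitude A = F₀ / √((Cω)²+λ²) = 159 / 274 = 0.581 K.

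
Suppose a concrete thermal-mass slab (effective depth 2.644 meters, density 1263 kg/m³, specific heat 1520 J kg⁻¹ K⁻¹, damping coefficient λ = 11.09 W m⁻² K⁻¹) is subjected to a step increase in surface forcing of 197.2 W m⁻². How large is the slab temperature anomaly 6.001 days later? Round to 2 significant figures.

12 K

Areal heat capacity C = ρ c_p D = 1263 × 1520 × 2.644 = 5.08×10^6 J/(m^2 K).
τ = C / λ = 5.08×10^6 / 11.09 = 4.58×10^5 s.
Equilibrium anomaly ΔT_eq = F / λ = 197.2 / 11.09 = 17.8 K.
t = 6.001 days = 5.18×10^5 s, so t/τ = 1.13.
ΔT(t) = ΔT_eq (1 − e^(−t/τ)) = 17.8 × (1 − e^−1.13) = 12.1 K.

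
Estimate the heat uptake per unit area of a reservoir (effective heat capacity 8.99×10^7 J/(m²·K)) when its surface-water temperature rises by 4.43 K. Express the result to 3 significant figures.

Areal heat capacity C = 8.99×10^7 J/(m²·K) (given).
ΔQ = C ΔT = 8.99×10^7 × 4.43 = 3.98×10^8 J/m².

3.98×10^8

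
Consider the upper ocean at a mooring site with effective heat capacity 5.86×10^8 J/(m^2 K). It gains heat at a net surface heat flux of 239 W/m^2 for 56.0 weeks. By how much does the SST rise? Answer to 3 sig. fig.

13.8 K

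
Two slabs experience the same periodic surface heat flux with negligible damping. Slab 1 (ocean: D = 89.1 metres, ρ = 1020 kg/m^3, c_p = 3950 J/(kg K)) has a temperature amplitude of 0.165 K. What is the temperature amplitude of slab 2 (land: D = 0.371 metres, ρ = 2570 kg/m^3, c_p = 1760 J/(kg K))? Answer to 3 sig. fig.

C_ocean = 3.59×10^8 J/(m²·K); C_land = 1.68×10^6 J/(m²·K).
A ∝ 1/C ⇒ A_land = A_ocean × C_ocean/C_land = 0.165 × 214 = 35.3 K.

35.3 K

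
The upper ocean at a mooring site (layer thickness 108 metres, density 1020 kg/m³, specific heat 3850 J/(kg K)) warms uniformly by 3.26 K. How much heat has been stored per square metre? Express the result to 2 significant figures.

Areal heat capacity C = ρ c_p D = 1020 × 3850 × 108 = 4.24×10^8 J m⁻² K⁻¹.
ΔQ = C ΔT = 4.24×10^8 × 3.26 = 1.38×10^9 J/m².

1.4×10^9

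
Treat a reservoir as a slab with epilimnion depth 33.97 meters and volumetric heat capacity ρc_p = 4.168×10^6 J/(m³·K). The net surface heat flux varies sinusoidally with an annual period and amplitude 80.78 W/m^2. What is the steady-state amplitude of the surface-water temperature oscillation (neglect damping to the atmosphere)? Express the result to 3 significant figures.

2.86 K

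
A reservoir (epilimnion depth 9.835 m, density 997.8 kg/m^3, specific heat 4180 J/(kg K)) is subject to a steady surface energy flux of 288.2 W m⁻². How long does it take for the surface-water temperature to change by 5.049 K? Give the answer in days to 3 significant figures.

Areal heat capacity C = ρ c_p D = 997.8 × 4180 × 9.835 = 4.10×10^7 J m⁻² K⁻¹.
Time required: Δt = C ΔT / F = 4.10×10^7 × 5.049 / 288.2 = 7.19×10^5 s.
In days: 7.19×10^5 s / (86400 s/day) = 8.32 days.

8.32 days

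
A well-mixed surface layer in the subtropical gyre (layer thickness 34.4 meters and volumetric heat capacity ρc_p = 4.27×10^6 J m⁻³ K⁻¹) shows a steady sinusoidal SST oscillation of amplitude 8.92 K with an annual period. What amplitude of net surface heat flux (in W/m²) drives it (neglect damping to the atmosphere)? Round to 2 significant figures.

Areal heat capacity C = ρc_p × D = 4.27×10^6 × 34.4 = 1.47×10^8 J/(m²·K).
ω = 2π / 3.15×10^7 s = 1.99×10^-7 s⁻¹.
Cω = 1.47×10^8 × 1.99×10^-7 = 29.3 W/(m²·K).
F₀ = A × Cω = 8.92 × 29.3 = 261 W/m².

260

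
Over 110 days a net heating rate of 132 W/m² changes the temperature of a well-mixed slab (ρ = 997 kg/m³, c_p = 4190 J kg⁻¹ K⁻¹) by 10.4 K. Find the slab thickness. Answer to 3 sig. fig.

28.9 m

Heat input Q = F Δt = 132 × 9.50×10^6 s = 1.25×10^9 J/m².
Required areal heat capacity C = Q / ΔT = 1.21×10^8 J/(m²·K).
Depth D = C / (ρ c_p) = 1.21×10^8 / (997 × 4190) = 28.9 m.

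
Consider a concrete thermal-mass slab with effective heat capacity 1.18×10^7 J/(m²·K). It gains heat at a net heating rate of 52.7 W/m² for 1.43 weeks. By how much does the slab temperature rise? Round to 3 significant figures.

3.86 K

Areal heat capacity C = 1.18×10^7 J/(m²·K) (given).
Net heat input Q = F Δt = 52.7 × (1.43 weeks × 6.048×10^5 s/week) = 4.56×10^7 J/m².
ΔT = Q / C = 4.56×10^7 / 1.18×10^7 = 3.86 K.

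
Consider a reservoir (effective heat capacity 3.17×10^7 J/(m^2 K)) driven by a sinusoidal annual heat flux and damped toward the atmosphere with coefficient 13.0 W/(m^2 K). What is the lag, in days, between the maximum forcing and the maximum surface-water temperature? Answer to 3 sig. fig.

Areal heat capacity C = 3.17×10^7 J/(m^2 K) (given).
ω = 2π / 3.15×10^7 s = 1.99×10^-7 s⁻¹.
Phase lag φ = arctan(Cω/λ) = arctan(6.32/13.0) = 0.452 rad.
Time lag = φ / ω = 0.452 / 1.99×10^-7 = 2.27×10^6 s = 26.3 days.

26.3 days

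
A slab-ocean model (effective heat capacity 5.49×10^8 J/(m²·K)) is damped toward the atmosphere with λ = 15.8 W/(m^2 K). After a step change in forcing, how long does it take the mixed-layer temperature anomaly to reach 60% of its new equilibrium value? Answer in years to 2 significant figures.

1.0 years

Areal heat capacity C = 5.49×10^8 J/(m²·K) (given).
τ = C / λ = 5.49×10^8 / 15.8 = 3.47×10^7 s.
Fraction reached: 1 − e^(−t/τ) = 0.60 ⇒ t = −τ ln(1 − 0.60) = τ × 0.916.
t = 3.18×10^7 s = 1.01 years.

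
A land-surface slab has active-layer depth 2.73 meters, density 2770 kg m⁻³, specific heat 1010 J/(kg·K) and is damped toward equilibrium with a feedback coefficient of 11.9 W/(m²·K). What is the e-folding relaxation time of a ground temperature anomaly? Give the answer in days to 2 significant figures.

7.4 days

Areal heat capacity C = ρ c_p D = 2770 × 1010 × 2.73 = 7.64×10^6 J/(m^2 K).
Relaxation time τ = C / λ = 7.64×10^6 / 11.9 = 6.42×10^5 s.
In days: 6.42×10^5 s / (86400 s/day) = 7.43 days.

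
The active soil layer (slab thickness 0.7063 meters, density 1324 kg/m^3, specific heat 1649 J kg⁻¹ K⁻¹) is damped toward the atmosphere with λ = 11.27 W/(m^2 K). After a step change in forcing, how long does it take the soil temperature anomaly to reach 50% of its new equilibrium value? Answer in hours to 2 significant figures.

26 hours

Areal heat capacity C = ρ c_p D = 1324 × 1649 × 0.7063 = 1.54×10^6 J m⁻² K⁻¹.
τ = C / λ = 1.54×10^6 / 11.27 = 1.37×10^5 s.
Fraction reached: 1 − e^(−t/τ) = 0.50 ⇒ t = −τ ln(1 − 0.50) = τ × 0.693.
t = 94800 s = 26.3 hours.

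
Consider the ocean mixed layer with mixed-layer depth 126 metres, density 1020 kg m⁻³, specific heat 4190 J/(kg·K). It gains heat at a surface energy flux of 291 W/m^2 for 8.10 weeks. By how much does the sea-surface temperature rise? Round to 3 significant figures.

Areal heat capacity C = ρ c_p D = 1020 × 4190 × 126 = 5.38×10^8 J m⁻² K⁻¹.
Net heat input Q = F Δt = 291 × (8.10 weeks × 6.048×10^5 s/week) = 1.43×10^9 J/m².
ΔT = Q / C = 1.43×10^9 / 5.38×10^8 = 2.65 K.

2.65 K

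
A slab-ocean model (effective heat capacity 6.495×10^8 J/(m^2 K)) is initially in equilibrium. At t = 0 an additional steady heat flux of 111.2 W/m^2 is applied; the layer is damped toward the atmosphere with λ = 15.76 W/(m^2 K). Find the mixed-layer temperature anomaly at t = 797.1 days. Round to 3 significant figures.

5.73 K

Areal heat capacity C = 6.495×10^8 J/(m^2 K) (given).
τ = C / λ = 6.50×10^8 / 15.76 = 4.12×10^7 s.
Equilibrium anomaly ΔT_eq = F / λ = 111.2 / 15.76 = 7.06 K.
t = 797.1 days = 6.89×10^7 s, so t/τ = 1.67.
ΔT(t) = ΔT_eq (1 − e^(−t/τ)) = 7.06 × (1 − e^−1.67) = 5.73 K.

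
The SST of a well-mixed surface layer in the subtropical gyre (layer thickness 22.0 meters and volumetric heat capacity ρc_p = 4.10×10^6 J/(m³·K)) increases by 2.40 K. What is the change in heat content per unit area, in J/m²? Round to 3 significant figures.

Areal heat capacity C = ρc_p × D = 4.10×10^6 × 22.0 = 9.02×10^7 J/(m²·K).
ΔQ = C ΔT = 9.02×10^7 × 2.40 = 2.16×10^8 J/m².

2.16×10^8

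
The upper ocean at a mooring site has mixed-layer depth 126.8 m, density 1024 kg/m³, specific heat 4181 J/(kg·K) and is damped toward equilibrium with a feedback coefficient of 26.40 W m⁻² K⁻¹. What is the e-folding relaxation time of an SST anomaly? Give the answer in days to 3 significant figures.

238 days

Areal heat capacity C = ρ c_p D = 1024 × 4181 × 126.8 = 5.43×10^8 J/(m^2 K).
Relaxation time τ = C / λ = 5.43×10^8 / 26.40 = 2.06×10^7 s.
In days: 2.06×10^7 s / (86400 s/day) = 238 days.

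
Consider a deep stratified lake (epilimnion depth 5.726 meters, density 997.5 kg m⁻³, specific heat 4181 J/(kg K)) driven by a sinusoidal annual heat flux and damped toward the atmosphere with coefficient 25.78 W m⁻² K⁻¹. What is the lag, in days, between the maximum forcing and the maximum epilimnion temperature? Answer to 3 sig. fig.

10.6 days

Areal heat capacity C = ρ c_p D = 997.5 × 4181 × 5.726 = 2.39×10^7 J/(m^2 K).
ω = 2π / 3.15×10^7 s = 1.99×10^-7 s⁻¹.
Phase lag φ = arctan(Cω/λ) = arctan(4.76/25.78) = 0.183 rad.
Time lag = φ / ω = 0.183 / 1.99×10^-7 = 9.16×10^5 s = 10.6 days.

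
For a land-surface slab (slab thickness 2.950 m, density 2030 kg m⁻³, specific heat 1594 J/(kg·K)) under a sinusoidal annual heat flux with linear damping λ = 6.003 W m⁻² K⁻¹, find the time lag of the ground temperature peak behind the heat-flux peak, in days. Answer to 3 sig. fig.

17.8 days

Areal heat capacity C = ρ c_p D = 2030 × 1594 × 2.950 = 9.55×10^6 J/(m²·K).
ω = 2π / 3.15×10^7 s = 1.99×10^-7 s⁻¹.
Phase lag φ = arctan(Cω/λ) = arctan(1.90/6.003) = 0.307 rad.
Time lag = φ / ω = 0.307 / 1.99×10^-7 = 1.54×10^6 s = 17.8 days.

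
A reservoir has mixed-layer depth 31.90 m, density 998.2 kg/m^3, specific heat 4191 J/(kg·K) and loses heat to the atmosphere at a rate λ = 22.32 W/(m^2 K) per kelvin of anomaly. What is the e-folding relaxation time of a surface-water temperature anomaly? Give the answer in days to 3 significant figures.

69.2 days

Areal heat capacity C = ρ c_p D = 998.2 × 4191 × 31.90 = 1.33×10^8 J m⁻² K⁻¹.
Relaxation time τ = C / λ = 1.33×10^8 / 22.32 = 5.98×10^6 s.
In days: 5.98×10^6 s / (86400 s/day) = 69.2 days.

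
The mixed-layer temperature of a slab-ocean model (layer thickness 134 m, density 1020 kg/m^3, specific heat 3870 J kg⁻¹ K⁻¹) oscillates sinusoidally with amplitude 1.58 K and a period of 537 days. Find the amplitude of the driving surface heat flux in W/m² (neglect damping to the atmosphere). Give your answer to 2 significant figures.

110

Areal heat capacity C = ρ c_p D = 1020 × 3870 × 134 = 5.29×10^8 J m⁻² K⁻¹.
ω = 2π / 4.64×10^7 s = 1.35×10^-7 s⁻¹.
Cω = 5.29×10^8 × 1.35×10^-7 = 71.6 W/(m²·K).
F₀ = A × Cω = 1.58 × 71.6 = 113 W/m².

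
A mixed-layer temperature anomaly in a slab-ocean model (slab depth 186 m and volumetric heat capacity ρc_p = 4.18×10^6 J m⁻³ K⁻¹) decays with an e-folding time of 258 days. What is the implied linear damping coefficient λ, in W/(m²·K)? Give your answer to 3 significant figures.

Areal heat capacity C = ρc_p × D = 4.18×10^6 × 186 = 7.77×10^8 J m⁻² K⁻¹.
τ = 258 days = 2.23×10^7 s.
λ = C / τ = 7.77×10^8 / 2.23×10^7 = 34.9 W/(m²·K).

34.9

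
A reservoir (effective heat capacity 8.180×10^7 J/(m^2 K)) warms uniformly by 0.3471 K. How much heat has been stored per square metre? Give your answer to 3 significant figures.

2.84×10^7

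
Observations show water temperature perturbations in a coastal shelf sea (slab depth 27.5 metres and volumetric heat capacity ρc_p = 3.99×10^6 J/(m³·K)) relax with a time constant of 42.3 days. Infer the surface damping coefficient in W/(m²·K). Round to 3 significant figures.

30.0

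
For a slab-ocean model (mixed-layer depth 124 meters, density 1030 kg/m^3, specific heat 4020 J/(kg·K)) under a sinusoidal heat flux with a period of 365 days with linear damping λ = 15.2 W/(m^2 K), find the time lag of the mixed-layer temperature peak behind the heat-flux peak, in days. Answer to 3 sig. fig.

82.7 days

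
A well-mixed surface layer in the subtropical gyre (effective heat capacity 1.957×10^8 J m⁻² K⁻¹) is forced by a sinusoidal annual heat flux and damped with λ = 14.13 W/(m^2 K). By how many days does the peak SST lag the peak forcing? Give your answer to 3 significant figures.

Areal heat capacity C = 1.957×10^8 J m⁻² K⁻¹ (given).
ω = 2π / 3.15×10^7 s = 1.99×10^-7 s⁻¹.
Phase lag φ = arctan(Cω/λ) = arctan(39.0/14.13) = 1.22 rad.
Time lag = φ / ω = 1.22 / 1.99×10^-7 = 6.14×10^6 s = 71.1 days.

71.1 days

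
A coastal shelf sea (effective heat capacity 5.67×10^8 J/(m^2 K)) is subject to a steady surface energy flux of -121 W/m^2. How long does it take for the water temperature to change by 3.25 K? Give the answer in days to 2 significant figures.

180 days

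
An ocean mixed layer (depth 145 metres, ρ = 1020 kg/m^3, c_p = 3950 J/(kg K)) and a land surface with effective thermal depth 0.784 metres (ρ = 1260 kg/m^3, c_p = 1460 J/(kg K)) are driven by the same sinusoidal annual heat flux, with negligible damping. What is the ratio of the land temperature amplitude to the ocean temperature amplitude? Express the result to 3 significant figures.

405

C_ocean = 1020 × 3950 × 145 = 5.84×10^8 J/(m²·K).
C_land = 1260 × 1460 × 0.784 = 1.44×10^6 J/(m²·K).
Undamped amplitude ∝ 1/C, so A_land/A_ocean = C_ocean/C_land = 405.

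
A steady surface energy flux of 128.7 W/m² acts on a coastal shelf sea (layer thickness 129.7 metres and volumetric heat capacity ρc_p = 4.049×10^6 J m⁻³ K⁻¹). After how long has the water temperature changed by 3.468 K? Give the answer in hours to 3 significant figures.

3930 hours

Areal heat capacity C = ρc_p × D = 4.049×10^6 × 129.7 = 5.25×10^8 J m⁻² K⁻¹.
Time required: Δt = C ΔT / F = 5.25×10^8 × 3.468 / 128.7 = 1.42×10^7 s.
In hours: 1.42×10^7 s / (3600 s/hour) = 3930 hours.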